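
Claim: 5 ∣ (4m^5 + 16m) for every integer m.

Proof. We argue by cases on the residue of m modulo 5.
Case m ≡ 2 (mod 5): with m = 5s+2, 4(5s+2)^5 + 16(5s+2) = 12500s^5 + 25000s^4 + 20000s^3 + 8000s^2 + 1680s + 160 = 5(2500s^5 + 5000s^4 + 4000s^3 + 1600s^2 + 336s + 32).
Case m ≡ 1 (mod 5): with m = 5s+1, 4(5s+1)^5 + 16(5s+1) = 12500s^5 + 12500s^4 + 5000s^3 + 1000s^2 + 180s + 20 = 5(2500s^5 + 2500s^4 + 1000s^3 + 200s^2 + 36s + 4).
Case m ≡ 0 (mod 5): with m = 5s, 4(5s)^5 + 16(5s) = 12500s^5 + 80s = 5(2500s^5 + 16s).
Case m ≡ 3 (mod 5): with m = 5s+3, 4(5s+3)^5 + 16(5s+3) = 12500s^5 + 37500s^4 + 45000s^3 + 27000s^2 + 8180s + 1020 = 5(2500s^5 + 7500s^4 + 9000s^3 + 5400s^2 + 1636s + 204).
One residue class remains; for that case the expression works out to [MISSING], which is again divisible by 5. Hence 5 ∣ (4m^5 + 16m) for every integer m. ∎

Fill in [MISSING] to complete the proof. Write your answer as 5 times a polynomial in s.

Only m ≡ 4 (mod 5) is unaccounted for. Put m = 5s+4:
4(5s+4)^5 + 16(5s+4) expands to 12500s^5 + 50000s^4 + 80000s^3 + 64000s^2 + 25680s + 4160,
and factoring out 5 leaves 5(2500s^5 + 10000s^4 + 16000s^3 + 12800s^2 + 5136s + 832).

5(2500s^5 + 10000s^4 + 16000s^3 + 12800s^2 + 5136s + 832)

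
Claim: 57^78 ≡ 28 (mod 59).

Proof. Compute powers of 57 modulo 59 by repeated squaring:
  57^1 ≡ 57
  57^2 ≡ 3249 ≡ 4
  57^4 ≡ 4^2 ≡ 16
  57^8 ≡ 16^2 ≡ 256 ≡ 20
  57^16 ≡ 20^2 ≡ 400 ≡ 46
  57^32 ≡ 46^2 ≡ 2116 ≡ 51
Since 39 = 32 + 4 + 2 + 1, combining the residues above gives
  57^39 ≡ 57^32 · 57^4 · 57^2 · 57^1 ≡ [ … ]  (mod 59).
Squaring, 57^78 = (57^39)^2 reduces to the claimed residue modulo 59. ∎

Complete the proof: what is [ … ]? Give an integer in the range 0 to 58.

21

57^32 · 57^4 · 57^2 · 57^1 ≡ 51 · 16 · 4 · 57 = 186048.
186048 mod 59 = 21, so 57^39 ≡ 21 (mod 59).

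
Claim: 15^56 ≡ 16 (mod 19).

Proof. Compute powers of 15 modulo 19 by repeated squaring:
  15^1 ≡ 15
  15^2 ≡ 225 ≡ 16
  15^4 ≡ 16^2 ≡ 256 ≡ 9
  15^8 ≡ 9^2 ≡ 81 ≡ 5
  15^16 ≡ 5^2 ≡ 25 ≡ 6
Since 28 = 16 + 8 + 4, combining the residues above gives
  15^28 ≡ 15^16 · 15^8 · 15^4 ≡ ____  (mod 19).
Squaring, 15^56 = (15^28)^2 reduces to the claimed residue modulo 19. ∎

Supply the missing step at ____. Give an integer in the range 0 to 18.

4

Multiply the listed residues: 6 · 5 · 9 = 30 → 270.
Reducing modulo 19: 270 = 14·19 + 4, so 15^28 ≡ 4.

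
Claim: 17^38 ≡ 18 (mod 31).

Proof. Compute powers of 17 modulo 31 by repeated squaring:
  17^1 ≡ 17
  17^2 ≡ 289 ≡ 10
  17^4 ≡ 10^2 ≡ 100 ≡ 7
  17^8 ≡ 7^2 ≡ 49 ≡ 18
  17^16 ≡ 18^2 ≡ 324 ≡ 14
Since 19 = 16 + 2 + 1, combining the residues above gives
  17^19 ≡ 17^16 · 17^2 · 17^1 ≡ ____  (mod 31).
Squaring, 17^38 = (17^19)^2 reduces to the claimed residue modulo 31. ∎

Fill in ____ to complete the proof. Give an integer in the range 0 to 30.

17^16 · 17^2 · 17^1 ≡ 14 · 10 · 17 = 2380.
2380 mod 31 = 24, so 17^19 ≡ 24 (mod 31).

24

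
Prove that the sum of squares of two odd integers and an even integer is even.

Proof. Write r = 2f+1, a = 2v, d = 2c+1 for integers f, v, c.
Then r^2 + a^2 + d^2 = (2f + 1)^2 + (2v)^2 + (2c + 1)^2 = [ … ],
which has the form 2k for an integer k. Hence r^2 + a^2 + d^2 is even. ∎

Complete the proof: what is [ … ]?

Expanding: (2f + 1)^2 + (2v)^2 + (2c + 1)^2 = 4c^2 + 4c + 4f^2 + 4f + 4v^2 + 2.
Every term is even; pulling out the factor of 2 gives 2(2c^2 + 2c + 2f^2 + 2f + 2v^2 + 1).

2(2c^2 + 2c + 2f^2 + 2f + 2v^2 + 1)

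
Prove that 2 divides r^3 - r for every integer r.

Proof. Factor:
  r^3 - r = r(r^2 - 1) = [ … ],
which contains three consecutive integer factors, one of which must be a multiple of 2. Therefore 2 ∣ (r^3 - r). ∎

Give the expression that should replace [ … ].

r(r^2 - 1) = r(r - 1)(r + 1) = (r - 1)r(r + 1).
These three factors are consecutive integers, so their product is divisible by 2.

(r - 1)r(r + 1)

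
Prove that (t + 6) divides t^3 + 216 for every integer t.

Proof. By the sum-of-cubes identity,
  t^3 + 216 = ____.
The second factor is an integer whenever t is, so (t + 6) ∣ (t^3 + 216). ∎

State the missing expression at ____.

(t + 6)(t^2 - 6t + 36)

a^3 + b^3 = (a + b)(a^2 - ab + b^2). With a = t, b = 6:
t^3 + 216 = (t + 6)(t^2 - 6t + 36).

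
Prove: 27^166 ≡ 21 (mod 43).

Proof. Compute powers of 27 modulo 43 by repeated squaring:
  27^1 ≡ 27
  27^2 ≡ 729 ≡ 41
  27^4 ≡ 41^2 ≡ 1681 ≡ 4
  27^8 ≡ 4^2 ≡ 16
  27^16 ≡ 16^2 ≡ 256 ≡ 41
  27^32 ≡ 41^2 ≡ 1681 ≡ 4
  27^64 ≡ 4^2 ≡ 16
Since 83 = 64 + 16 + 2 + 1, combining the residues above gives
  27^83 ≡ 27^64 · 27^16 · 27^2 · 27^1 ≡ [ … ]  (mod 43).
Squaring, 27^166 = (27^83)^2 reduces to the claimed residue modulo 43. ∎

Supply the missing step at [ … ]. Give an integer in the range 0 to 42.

Multiply the listed residues: 16 · 41 · 41 · 27 = 656 → 26896 → 726192.
Reducing modulo 43: 726192 = 16888·43 + 8, so 27^83 ≡ 8.

8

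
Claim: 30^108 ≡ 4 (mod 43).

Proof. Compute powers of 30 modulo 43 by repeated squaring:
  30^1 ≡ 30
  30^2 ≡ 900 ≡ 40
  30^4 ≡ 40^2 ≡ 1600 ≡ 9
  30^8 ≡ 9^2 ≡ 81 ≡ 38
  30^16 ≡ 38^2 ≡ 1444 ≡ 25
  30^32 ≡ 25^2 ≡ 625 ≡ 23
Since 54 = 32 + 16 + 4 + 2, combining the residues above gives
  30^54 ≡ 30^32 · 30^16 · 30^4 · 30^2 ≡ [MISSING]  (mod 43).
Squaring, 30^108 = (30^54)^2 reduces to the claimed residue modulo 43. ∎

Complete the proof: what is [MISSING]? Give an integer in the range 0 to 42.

30^32 · 30^16 · 30^4 · 30^2 ≡ 23 · 25 · 9 · 40 = 207000.
207000 mod 43 = 41, so 30^54 ≡ 41 (mod 43).

41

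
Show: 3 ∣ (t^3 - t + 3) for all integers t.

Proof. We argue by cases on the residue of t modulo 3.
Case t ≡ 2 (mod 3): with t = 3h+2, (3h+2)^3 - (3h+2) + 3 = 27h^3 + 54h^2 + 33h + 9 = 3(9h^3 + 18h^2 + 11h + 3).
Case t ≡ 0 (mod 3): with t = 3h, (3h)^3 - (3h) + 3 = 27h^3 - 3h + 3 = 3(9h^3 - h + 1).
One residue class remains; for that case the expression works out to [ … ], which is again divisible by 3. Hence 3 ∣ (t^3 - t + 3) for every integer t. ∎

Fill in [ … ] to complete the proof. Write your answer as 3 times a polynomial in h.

3(9h^3 + 9h^2 + 2h + 1)

The residues treated are {2, 0}, so the missing case is t ≡ 1 (mod 3); write t = 3h+1.
Then (3h+1)^3 - (3h+1) + 3 = 27h^3 + 27h^2 + 6h + 3 = 3(9h^3 + 9h^2 + 2h + 1).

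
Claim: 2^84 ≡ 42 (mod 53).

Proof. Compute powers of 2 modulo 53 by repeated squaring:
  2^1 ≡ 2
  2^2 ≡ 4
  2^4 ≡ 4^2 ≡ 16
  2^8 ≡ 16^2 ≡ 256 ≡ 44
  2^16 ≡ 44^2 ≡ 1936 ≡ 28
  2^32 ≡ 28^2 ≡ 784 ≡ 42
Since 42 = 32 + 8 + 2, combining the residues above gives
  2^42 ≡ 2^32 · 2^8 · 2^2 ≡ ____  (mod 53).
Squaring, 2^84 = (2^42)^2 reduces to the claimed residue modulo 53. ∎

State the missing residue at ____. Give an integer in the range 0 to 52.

25

Multiply the listed residues: 42 · 44 · 4 = 1848 → 7392.
Reducing modulo 53: 7392 = 139·53 + 25, so 2^42 ≡ 25.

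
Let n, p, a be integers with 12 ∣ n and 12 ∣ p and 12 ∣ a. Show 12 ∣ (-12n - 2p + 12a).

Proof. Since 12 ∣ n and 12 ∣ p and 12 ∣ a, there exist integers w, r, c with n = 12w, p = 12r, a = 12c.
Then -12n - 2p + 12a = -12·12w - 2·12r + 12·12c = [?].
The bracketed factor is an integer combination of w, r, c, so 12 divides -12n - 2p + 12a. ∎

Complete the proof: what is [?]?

12(12c - 2r - 12w)

Each term has a factor of 12: -12·12w - 2·12r + 12·12c = 12·(12c - 2r - 12w).
Since 12c - 2r - 12w is an integer, 12 ∣ (-12n - 2p + 12a).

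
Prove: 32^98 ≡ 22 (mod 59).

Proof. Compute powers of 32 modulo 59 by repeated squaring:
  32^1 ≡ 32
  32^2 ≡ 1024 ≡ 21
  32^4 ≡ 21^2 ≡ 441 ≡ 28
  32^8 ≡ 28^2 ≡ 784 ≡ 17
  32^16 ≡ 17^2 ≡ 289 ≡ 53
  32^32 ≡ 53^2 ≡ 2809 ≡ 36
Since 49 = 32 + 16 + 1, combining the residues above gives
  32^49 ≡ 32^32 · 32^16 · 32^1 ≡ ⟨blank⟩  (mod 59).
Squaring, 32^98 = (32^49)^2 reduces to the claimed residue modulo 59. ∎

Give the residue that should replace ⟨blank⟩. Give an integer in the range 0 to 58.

Multiply the listed residues: 36 · 53 · 32 = 1908 → 61056.
Reducing modulo 59: 61056 = 1034·59 + 50, so 32^49 ≡ 50.

50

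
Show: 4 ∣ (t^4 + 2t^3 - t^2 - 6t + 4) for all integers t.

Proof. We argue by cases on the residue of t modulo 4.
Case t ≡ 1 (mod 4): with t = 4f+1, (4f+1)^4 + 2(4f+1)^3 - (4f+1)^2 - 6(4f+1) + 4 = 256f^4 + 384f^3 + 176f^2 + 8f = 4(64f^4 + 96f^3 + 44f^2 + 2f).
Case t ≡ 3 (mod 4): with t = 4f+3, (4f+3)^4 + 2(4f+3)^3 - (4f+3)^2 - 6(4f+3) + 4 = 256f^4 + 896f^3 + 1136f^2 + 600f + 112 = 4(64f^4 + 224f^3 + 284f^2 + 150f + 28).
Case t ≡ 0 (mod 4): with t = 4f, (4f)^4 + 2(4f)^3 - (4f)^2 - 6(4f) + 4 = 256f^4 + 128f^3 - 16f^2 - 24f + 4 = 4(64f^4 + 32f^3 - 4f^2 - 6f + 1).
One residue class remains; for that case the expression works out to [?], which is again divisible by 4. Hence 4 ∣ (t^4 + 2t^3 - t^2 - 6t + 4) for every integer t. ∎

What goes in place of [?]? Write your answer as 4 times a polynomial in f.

4(64f^4 + 160f^3 + 140f^2 + 46f + 5)

The residues treated are {1, 3, 0}, so the missing case is t ≡ 2 (mod 4); write t = 4f+2.
Then (4f+2)^4 + 2(4f+2)^3 - (4f+2)^2 - 6(4f+2) + 4 = 256f^4 + 640f^3 + 560f^2 + 184f + 20 = 4(64f^4 + 160f^3 + 140f^2 + 46f + 5).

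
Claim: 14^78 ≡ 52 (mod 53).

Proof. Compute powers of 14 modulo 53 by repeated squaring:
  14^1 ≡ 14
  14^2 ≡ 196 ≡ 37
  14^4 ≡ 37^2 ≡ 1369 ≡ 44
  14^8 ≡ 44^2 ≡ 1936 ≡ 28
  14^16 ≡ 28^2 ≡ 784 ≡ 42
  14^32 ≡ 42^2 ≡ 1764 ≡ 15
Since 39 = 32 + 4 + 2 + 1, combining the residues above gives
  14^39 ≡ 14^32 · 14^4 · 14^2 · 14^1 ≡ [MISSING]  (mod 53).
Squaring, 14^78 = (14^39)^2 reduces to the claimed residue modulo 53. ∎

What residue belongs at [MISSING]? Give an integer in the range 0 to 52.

30

Multiply the listed residues: 15 · 44 · 37 · 14 = 660 → 24420 → 341880.
Reducing modulo 53: 341880 = 6450·53 + 30, so 14^39 ≡ 30.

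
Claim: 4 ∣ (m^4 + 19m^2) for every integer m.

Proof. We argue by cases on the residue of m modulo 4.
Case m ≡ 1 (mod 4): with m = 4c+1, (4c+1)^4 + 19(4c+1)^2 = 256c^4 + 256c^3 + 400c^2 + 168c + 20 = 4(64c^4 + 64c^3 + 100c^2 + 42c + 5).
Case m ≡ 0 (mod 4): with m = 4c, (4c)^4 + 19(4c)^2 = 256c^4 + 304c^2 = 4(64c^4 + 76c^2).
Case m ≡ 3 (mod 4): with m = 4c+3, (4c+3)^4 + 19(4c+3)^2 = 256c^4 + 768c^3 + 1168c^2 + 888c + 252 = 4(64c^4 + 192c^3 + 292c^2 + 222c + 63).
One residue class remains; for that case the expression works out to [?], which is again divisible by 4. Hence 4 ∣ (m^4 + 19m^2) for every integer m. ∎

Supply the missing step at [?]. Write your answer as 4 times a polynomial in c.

4(64c^4 + 128c^3 + 172c^2 + 108c + 23)

The residues treated are {1, 0, 3}, so the missing case is m ≡ 2 (mod 4); write m = 4c+2.
Then (4c+2)^4 + 19(4c+2)^2 = 256c^4 + 512c^3 + 688c^2 + 432c + 92 = 4(64c^4 + 128c^3 + 172c^2 + 108c + 23).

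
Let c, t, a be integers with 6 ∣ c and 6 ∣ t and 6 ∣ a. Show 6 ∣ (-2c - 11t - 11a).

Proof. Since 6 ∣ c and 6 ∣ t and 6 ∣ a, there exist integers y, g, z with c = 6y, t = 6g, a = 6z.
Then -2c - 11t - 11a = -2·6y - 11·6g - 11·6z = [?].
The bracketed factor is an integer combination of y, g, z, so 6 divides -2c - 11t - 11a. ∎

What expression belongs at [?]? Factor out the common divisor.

6(-11g - 2y - 11z)

Each term has a factor of 6: -2·6y - 11·6g - 11·6z = 6·(-11g - 2y - 11z).
Since -11g - 2y - 11z is an integer, 6 ∣ (-2c - 11t - 11a).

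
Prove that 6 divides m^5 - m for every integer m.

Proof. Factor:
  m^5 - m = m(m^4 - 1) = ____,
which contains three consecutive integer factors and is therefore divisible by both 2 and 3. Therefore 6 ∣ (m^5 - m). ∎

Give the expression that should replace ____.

m^4 - 1 = (m^2 - 1)(m^2 + 1), and m^2 - 1 = (m-1)(m+1).
So m(m^4 - 1) = (m - 1)m(m + 1)(m^2 + 1).

(m - 1)m(m + 1)(m^2 + 1)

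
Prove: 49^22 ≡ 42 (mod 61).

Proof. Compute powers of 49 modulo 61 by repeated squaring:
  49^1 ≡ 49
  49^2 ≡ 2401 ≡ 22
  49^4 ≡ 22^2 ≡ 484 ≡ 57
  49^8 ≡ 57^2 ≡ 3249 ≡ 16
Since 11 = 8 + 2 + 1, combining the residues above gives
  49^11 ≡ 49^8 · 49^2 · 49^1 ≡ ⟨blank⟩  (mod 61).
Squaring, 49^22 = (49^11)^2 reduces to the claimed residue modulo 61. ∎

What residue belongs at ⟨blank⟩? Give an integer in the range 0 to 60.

46

49^8 · 49^2 · 49^1 ≡ 16 · 22 · 49 = 17248.
17248 mod 61 = 46, so 49^11 ≡ 46 (mod 61).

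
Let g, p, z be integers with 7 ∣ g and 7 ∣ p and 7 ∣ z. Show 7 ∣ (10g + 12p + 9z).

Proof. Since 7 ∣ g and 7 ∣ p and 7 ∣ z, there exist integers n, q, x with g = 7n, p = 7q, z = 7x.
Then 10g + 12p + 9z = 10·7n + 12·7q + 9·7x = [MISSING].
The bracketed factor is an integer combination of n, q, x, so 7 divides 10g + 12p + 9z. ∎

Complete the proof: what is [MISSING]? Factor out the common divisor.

Each term has a factor of 7: 10·7n + 12·7q + 9·7x = 7·(10n + 12q + 9x).
Since 10n + 12q + 9x is an integer, 7 ∣ (10g + 12p + 9z).

7(10n + 12q + 9x)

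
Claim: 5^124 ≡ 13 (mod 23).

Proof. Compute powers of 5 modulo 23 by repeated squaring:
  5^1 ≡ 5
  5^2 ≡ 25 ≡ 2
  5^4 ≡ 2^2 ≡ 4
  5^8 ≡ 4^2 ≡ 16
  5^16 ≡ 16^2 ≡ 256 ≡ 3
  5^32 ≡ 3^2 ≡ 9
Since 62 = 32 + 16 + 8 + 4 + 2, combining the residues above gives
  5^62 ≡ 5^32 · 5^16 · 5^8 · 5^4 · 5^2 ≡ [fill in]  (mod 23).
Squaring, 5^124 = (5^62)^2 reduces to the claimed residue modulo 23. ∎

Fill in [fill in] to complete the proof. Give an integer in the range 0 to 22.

5^32 · 5^16 · 5^8 · 5^4 · 5^2 ≡ 9 · 3 · 16 · 4 · 2 = 3456.
3456 mod 23 = 6, so 5^62 ≡ 6 (mod 23).

6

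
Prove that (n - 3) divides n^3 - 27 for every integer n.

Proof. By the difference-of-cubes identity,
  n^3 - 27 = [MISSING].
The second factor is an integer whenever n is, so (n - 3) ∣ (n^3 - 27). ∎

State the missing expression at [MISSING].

Polynomial division of n^3 - 27 by n - 3 leaves remainder 0 and quotient n^2 + 3n + 9.
Hence n^3 - 27 = (n - 3)(n^2 + 3n + 9).

(n - 3)(n^2 + 3n + 9)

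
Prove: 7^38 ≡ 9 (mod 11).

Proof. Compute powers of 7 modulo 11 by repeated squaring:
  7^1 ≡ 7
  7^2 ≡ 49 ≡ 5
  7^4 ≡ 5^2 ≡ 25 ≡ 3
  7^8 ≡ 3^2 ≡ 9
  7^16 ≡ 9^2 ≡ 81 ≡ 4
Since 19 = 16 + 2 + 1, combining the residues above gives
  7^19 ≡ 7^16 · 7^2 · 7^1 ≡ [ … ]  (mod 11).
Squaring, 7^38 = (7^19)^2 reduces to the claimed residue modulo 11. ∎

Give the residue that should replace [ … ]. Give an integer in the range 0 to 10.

8

Multiply the listed residues: 4 · 5 · 7 = 20 → 140.
Reducing modulo 11: 140 = 12·11 + 8, so 7^19 ≡ 8.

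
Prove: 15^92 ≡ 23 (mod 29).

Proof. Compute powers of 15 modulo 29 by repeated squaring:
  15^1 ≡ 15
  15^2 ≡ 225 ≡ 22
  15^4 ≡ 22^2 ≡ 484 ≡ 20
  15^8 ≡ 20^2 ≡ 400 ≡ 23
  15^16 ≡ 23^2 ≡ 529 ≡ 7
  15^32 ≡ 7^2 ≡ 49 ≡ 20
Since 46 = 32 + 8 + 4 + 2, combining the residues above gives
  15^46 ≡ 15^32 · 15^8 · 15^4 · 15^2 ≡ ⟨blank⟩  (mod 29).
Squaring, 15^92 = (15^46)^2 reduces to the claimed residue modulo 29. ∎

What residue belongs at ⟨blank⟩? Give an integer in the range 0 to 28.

15^32 · 15^8 · 15^4 · 15^2 ≡ 20 · 23 · 20 · 22 = 202400.
202400 mod 29 = 9, so 15^46 ≡ 9 (mod 29).

9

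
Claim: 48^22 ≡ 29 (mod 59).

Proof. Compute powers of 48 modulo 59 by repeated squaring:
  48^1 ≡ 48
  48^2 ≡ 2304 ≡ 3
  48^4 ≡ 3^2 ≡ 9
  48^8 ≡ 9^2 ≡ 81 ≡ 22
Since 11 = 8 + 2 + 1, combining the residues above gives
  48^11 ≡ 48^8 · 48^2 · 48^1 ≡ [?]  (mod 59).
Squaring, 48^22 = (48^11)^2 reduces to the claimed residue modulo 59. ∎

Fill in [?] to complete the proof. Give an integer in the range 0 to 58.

Multiply the listed residues: 22 · 3 · 48 = 66 → 3168.
Reducing modulo 59: 3168 = 53·59 + 41, so 48^11 ≡ 41.

41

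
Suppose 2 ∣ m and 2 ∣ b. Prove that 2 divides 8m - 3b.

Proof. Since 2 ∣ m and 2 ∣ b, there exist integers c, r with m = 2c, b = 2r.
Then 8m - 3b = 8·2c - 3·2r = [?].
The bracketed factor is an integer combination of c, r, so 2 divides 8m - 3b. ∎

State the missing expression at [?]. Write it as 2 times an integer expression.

Pull the common 2 out of every term: 8·2c - 3·2r = 2(8c - 3r).
8c - 3r is an integer, which exhibits the divisibility.

2(8c - 3r)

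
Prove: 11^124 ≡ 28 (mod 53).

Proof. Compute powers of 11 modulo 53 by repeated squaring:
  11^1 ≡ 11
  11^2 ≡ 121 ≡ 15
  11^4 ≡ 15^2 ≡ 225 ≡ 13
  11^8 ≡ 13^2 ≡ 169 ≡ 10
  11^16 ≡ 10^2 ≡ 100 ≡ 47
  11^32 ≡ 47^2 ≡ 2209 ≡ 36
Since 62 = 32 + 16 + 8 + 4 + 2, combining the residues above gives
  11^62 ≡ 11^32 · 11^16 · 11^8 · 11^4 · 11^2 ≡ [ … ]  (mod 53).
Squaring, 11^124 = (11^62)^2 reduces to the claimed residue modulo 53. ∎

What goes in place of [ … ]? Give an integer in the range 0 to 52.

44

Multiply the listed residues: 36 · 47 · 10 · 13 · 15 = 1692 → 16920 → 219960 → 3299400.
Reducing modulo 53: 3299400 = 62252·53 + 44, so 11^62 ≡ 44.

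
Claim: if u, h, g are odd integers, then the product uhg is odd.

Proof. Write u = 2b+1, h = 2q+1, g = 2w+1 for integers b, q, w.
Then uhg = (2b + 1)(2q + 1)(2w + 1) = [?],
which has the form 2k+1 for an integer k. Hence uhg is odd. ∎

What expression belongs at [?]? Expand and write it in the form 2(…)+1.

(2b + 1)(2q + 1)(2w + 1) = 8bqw + 4bq + 4bw + 2b + 4qw + 2q + 2w + 1
= 2(4bqw + 2bq + 2bw + b + 2qw + q + w) + 1.
Since 4bqw + 2bq + 2bw + b + 2qw + q + w is an integer, the product is of the form 2k+1 for an integer k.

2(4bqw + 2bq + 2bw + b + 2qw + q + w) + 1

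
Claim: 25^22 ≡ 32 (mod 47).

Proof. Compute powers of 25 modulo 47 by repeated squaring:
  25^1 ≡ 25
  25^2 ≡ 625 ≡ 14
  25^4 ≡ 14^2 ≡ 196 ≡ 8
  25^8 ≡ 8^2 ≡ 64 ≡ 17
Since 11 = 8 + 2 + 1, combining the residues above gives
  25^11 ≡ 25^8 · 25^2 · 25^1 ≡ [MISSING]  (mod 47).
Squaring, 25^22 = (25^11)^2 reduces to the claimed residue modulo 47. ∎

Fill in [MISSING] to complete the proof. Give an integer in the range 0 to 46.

28

Multiply the listed residues: 17 · 14 · 25 = 238 → 5950.
Reducing modulo 47: 5950 = 126·47 + 28, so 25^11 ≡ 28.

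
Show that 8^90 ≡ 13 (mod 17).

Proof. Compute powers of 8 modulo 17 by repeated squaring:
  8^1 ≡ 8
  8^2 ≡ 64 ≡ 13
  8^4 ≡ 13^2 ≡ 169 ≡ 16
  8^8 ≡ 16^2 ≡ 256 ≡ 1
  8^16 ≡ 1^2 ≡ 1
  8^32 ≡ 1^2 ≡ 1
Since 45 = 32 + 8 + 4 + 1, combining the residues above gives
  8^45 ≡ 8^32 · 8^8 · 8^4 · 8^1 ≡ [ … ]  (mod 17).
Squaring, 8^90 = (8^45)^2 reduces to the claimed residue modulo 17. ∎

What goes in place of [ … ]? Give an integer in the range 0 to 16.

8^32 · 8^8 · 8^4 · 8^1 ≡ 1 · 1 · 16 · 8 = 128.
128 mod 17 = 9, so 8^45 ≡ 9 (mod 17).

9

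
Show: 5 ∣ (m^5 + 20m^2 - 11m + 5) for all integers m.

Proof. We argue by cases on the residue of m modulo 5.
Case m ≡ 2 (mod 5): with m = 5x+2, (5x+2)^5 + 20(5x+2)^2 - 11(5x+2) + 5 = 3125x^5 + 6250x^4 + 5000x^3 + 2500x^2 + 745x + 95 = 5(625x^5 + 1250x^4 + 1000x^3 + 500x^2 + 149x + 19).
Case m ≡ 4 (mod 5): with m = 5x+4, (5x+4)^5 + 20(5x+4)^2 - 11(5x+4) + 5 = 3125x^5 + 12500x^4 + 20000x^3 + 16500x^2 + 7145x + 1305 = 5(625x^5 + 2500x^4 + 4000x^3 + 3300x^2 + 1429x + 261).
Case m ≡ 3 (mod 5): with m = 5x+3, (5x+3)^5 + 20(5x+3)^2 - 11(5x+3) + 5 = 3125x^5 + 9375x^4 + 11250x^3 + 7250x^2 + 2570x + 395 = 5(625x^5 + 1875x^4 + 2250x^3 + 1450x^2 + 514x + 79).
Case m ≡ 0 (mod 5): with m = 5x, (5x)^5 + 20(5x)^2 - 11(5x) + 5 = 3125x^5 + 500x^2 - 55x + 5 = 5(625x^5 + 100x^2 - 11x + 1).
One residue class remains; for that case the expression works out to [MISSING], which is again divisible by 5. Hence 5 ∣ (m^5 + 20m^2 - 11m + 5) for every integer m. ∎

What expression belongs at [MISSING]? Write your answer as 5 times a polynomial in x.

The residues treated are {2, 4, 3, 0}, so the missing case is m ≡ 1 (mod 5); write m = 5x+1.
Then (5x+1)^5 + 20(5x+1)^2 - 11(5x+1) + 5 = 3125x^5 + 3125x^4 + 1250x^3 + 750x^2 + 170x + 15 = 5(625x^5 + 625x^4 + 250x^3 + 150x^2 + 34x + 3).

5(625x^5 + 625x^4 + 250x^3 + 150x^2 + 34x + 3)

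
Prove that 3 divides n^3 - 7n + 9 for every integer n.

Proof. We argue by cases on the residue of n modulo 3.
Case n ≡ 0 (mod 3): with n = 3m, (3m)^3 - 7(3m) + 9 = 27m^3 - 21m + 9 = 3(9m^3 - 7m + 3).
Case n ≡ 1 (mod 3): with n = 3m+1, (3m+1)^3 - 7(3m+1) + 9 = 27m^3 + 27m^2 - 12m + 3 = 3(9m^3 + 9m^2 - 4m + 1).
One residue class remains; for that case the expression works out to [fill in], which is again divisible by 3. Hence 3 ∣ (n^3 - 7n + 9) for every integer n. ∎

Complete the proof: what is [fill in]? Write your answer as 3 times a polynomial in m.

3(9m^3 + 18m^2 + 5m + 1)

Only n ≡ 2 (mod 3) is unaccounted for. Put n = 3m+2:
(3m+2)^3 - 7(3m+2) + 9 expands to 27m^3 + 54m^2 + 15m + 3,
and factoring out 3 leaves 3(9m^3 + 18m^2 + 5m + 1).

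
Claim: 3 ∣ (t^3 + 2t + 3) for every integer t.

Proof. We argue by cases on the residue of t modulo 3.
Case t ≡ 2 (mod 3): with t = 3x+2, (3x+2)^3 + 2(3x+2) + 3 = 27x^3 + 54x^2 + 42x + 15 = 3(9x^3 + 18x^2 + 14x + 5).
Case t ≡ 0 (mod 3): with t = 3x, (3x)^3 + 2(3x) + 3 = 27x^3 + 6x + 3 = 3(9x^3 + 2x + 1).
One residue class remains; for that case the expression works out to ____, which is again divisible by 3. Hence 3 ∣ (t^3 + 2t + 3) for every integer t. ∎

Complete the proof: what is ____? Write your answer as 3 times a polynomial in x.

Only t ≡ 1 (mod 3) is unaccounted for. Put t = 3x+1:
(3x+1)^3 + 2(3x+1) + 3 expands to 27x^3 + 27x^2 + 15x + 6,
and factoring out 3 leaves 3(9x^3 + 9x^2 + 5x + 2).

3(9x^3 + 9x^2 + 5x + 2)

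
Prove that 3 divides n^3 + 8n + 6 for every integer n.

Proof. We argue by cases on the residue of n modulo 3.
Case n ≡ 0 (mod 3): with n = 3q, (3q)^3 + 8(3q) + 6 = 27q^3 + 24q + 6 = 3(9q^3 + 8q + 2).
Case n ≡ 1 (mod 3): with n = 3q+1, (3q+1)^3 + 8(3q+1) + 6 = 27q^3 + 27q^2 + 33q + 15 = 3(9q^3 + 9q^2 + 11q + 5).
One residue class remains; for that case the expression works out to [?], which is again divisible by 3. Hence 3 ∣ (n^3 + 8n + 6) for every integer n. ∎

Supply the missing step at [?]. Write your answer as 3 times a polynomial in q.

3(9q^3 + 18q^2 + 20q + 10)

The residues treated are {0, 1}, so the missing case is n ≡ 2 (mod 3); write n = 3q+2.
Then (3q+2)^3 + 8(3q+2) + 6 = 27q^3 + 54q^2 + 60q + 30 = 3(9q^3 + 18q^2 + 20q + 10).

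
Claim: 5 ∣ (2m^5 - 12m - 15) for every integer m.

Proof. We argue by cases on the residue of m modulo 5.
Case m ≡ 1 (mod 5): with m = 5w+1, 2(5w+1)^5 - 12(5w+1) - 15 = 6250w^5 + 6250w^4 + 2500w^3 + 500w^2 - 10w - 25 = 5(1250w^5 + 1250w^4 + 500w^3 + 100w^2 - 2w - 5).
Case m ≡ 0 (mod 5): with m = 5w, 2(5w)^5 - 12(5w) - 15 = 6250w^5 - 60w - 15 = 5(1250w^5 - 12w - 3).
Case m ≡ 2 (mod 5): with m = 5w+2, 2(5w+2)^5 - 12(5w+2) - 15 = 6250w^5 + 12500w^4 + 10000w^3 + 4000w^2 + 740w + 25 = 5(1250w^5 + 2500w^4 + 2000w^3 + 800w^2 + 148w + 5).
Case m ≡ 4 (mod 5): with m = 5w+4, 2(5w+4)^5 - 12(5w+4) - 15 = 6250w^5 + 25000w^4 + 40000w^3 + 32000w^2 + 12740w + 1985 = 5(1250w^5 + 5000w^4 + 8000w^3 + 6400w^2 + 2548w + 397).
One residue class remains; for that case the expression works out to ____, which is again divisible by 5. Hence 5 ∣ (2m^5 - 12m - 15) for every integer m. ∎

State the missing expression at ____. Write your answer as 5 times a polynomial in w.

Only m ≡ 3 (mod 5) is unaccounted for. Put m = 5w+3:
2(5w+3)^5 - 12(5w+3) - 15 expands to 6250w^5 + 18750w^4 + 22500w^3 + 13500w^2 + 3990w + 435,
and factoring out 5 leaves 5(1250w^5 + 3750w^4 + 4500w^3 + 2700w^2 + 798w + 87).

5(1250w^5 + 3750w^4 + 4500w^3 + 2700w^2 + 798w + 87)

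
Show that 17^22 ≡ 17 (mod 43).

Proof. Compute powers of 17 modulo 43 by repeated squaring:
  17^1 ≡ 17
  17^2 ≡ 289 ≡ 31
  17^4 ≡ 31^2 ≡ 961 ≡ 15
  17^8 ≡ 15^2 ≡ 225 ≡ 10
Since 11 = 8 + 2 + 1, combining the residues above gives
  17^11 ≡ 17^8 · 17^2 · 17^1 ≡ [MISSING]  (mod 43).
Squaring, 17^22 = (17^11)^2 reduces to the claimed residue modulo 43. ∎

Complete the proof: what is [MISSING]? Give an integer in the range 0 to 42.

17^8 · 17^2 · 17^1 ≡ 10 · 31 · 17 = 5270.
5270 mod 43 = 24, so 17^11 ≡ 24 (mod 43).

24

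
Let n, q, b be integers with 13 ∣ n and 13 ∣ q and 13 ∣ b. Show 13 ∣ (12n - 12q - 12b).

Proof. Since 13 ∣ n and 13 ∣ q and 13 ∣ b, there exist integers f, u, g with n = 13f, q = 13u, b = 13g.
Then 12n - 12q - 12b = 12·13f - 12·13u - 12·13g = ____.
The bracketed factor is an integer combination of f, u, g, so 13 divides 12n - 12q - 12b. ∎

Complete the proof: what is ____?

13(12f - 12g - 12u)

Each term has a factor of 13: 12·13f - 12·13u - 12·13g = 13·(12f - 12g - 12u).
Since 12f - 12g - 12u is an integer, 13 ∣ (12n - 12q - 12b).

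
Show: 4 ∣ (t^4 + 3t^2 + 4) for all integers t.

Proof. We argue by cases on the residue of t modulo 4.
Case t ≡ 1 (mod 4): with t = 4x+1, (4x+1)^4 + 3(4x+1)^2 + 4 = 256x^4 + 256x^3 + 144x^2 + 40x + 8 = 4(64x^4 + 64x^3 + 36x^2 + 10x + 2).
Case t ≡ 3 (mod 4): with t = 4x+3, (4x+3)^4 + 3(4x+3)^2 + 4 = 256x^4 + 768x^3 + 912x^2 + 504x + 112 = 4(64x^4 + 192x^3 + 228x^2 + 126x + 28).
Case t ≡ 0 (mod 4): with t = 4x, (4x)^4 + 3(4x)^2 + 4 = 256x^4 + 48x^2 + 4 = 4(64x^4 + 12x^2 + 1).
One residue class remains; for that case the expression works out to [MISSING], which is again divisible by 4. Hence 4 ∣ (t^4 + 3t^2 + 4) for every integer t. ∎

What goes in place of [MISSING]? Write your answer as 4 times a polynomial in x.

Only t ≡ 2 (mod 4) is unaccounted for. Put t = 4x+2:
(4x+2)^4 + 3(4x+2)^2 + 4 expands to 256x^4 + 512x^3 + 432x^2 + 176x + 32,
and factoring out 4 leaves 4(64x^4 + 128x^3 + 108x^2 + 44x + 8).

4(64x^4 + 128x^3 + 108x^2 + 44x + 8)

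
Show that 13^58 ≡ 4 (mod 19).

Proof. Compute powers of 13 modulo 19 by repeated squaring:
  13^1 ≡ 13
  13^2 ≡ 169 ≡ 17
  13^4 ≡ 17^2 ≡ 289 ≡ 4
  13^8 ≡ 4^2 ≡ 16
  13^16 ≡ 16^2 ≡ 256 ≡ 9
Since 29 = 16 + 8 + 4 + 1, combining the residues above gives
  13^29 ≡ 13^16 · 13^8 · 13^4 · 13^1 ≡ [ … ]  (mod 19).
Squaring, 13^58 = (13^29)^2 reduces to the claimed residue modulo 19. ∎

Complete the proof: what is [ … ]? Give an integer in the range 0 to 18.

Multiply the listed residues: 9 · 16 · 4 · 13 = 144 → 576 → 7488.
Reducing modulo 19: 7488 = 394·19 + 2, so 13^29 ≡ 2.

2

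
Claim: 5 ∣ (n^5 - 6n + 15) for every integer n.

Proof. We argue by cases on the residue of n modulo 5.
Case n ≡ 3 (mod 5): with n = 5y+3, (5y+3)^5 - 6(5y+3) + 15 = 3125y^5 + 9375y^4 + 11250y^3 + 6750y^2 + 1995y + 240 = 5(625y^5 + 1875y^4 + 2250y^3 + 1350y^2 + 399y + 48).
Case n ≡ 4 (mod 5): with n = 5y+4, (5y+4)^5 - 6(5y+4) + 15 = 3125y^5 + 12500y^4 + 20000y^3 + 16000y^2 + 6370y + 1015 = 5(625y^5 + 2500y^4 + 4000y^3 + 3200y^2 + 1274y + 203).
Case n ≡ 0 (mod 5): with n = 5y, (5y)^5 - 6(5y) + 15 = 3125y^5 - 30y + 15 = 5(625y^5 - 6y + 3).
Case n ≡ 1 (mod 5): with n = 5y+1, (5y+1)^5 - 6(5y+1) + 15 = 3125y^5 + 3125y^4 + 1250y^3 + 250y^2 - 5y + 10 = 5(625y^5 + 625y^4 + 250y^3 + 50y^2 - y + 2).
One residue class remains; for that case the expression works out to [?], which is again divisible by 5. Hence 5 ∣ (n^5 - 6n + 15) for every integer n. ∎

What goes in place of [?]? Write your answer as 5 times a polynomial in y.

5(625y^5 + 1250y^4 + 1000y^3 + 400y^2 + 74y + 7)

Only n ≡ 2 (mod 5) is unaccounted for. Put n = 5y+2:
(5y+2)^5 - 6(5y+2) + 15 expands to 3125y^5 + 6250y^4 + 5000y^3 + 2000y^2 + 370y + 35,
and factoring out 5 leaves 5(625y^5 + 1250y^4 + 1000y^3 + 400y^2 + 74y + 7).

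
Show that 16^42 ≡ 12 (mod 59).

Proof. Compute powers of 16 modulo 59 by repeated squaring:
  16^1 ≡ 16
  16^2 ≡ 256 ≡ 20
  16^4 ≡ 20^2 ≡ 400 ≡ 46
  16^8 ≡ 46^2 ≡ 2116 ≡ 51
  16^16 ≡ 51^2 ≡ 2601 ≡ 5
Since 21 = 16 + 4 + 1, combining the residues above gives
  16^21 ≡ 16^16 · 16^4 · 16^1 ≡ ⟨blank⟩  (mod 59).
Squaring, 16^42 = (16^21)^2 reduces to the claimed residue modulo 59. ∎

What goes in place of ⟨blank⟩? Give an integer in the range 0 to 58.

22

16^16 · 16^4 · 16^1 ≡ 5 · 46 · 16 = 3680.
3680 mod 59 = 22, so 16^21 ≡ 22 (mod 59).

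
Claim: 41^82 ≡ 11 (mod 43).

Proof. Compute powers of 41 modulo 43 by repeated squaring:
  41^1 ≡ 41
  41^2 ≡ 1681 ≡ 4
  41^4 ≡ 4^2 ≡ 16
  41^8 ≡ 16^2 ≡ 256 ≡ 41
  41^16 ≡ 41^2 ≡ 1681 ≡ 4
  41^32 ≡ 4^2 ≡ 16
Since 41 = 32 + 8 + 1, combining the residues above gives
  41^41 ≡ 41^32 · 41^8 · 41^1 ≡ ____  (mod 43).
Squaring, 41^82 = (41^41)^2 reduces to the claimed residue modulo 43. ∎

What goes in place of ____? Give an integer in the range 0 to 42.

Multiply the listed residues: 16 · 41 · 41 = 656 → 26896.
Reducing modulo 43: 26896 = 625·43 + 21, so 41^41 ≡ 21.

21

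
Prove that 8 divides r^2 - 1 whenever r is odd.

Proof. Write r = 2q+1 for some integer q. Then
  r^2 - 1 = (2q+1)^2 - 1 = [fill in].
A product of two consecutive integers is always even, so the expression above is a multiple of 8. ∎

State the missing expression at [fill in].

(2q+1)^2 - 1 = 4q^2 + 4q + 1 - 1 = 4q^2 + 4q = 4q(q+1).
Since q and q+1 are consecutive, q(q+1) is even, and 4·(even) is a multiple of 8.

4q(q + 1)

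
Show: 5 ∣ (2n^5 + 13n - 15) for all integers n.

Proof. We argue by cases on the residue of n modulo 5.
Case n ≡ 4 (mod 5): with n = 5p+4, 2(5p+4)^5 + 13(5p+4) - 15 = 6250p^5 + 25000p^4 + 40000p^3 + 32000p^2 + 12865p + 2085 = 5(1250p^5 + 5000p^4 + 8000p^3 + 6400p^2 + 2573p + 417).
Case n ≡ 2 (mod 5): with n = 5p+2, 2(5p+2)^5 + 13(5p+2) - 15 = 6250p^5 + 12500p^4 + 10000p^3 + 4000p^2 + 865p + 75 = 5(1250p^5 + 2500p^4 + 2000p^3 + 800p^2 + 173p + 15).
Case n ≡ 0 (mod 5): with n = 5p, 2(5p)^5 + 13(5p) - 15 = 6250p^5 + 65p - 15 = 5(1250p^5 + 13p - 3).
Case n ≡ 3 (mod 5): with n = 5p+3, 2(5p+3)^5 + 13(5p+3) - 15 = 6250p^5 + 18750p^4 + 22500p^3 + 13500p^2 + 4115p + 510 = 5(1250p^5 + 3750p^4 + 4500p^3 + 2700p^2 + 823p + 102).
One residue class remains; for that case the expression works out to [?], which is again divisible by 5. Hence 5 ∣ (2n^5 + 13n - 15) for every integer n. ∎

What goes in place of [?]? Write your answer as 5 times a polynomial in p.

5(1250p^5 + 1250p^4 + 500p^3 + 100p^2 + 23p)

Only n ≡ 1 (mod 5) is unaccounted for. Put n = 5p+1:
2(5p+1)^5 + 13(5p+1) - 15 expands to 6250p^5 + 6250p^4 + 2500p^3 + 500p^2 + 115p,
and factoring out 5 leaves 5(1250p^5 + 1250p^4 + 500p^3 + 100p^2 + 23p).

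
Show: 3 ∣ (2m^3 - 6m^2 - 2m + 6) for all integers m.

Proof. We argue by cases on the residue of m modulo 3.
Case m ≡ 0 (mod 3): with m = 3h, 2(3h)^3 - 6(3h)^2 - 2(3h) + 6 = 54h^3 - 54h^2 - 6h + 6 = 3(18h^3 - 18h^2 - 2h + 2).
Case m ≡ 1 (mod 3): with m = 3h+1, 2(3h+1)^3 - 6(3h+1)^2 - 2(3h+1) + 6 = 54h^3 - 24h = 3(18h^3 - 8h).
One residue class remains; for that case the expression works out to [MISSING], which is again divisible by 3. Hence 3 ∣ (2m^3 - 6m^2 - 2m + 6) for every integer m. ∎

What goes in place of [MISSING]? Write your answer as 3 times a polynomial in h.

The residues treated are {0, 1}, so the missing case is m ≡ 2 (mod 3); write m = 3h+2.
Then 2(3h+2)^3 - 6(3h+2)^2 - 2(3h+2) + 6 = 54h^3 + 54h^2 - 6h - 6 = 3(18h^3 + 18h^2 - 2h - 2).

3(18h^3 + 18h^2 - 2h - 2)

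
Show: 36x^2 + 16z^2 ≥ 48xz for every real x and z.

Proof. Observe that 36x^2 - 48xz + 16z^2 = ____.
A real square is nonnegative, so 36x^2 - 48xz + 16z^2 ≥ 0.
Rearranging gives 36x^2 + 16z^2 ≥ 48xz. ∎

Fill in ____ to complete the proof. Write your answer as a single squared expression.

(6x - 4z)^2

36x^2 - 48xz + 16z^2 is a perfect-square trinomial: the outer terms are (6x)^2 and (4z)^2, and the cross term is -2·6x·4z.
So 36x^2 - 48xz + 16z^2 = (6x - 4z)^2 ≥ 0.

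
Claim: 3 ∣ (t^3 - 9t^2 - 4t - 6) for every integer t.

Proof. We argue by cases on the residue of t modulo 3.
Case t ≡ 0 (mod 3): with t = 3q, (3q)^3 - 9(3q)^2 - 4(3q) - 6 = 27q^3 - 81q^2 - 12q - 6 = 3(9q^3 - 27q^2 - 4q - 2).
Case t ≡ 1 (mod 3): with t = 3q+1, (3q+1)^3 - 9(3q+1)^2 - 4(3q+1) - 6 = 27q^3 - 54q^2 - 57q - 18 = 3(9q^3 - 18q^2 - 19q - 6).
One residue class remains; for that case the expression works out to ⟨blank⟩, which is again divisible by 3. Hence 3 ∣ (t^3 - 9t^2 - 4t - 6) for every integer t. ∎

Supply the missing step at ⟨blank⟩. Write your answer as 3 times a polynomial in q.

3(9q^3 - 9q^2 - 28q - 14)

Only t ≡ 2 (mod 3) is unaccounted for. Put t = 3q+2:
(3q+2)^3 - 9(3q+2)^2 - 4(3q+2) - 6 expands to 27q^3 - 27q^2 - 84q - 42,
and factoring out 3 leaves 3(9q^3 - 9q^2 - 28q - 14).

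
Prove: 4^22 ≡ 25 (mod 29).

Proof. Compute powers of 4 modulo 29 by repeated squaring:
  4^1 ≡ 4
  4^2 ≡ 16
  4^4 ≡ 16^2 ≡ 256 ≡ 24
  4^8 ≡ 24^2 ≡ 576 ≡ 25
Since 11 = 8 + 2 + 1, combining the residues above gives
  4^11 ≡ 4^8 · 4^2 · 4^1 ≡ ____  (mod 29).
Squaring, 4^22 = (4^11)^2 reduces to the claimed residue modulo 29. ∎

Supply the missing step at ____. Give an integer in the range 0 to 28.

Multiply the listed residues: 25 · 16 · 4 = 400 → 1600.
Reducing modulo 29: 1600 = 55·29 + 5, so 4^11 ≡ 5.

5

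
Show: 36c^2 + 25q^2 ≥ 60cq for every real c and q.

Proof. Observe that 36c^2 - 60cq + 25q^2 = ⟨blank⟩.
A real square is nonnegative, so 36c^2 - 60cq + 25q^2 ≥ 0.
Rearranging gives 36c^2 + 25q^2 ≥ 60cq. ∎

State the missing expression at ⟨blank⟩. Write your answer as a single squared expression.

(6c - 5q)^2

36c^2 - 60cq + 25q^2 is a perfect-square trinomial: the outer terms are (6c)^2 and (5q)^2, and the cross term is -2·6c·5q.
So 36c^2 - 60cq + 25q^2 = (6c - 5q)^2 ≥ 0.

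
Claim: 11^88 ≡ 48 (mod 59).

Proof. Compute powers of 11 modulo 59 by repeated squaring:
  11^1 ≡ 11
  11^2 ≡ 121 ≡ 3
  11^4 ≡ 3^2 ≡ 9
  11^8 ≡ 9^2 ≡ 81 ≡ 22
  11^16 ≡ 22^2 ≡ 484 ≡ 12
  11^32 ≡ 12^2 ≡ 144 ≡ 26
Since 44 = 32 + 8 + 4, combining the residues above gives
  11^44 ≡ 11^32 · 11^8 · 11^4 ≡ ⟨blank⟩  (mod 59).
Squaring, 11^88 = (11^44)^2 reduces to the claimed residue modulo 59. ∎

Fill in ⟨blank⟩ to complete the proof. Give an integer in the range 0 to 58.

15

Multiply the listed residues: 26 · 22 · 9 = 572 → 5148.
Reducing modulo 59: 5148 = 87·59 + 15, so 11^44 ≡ 15.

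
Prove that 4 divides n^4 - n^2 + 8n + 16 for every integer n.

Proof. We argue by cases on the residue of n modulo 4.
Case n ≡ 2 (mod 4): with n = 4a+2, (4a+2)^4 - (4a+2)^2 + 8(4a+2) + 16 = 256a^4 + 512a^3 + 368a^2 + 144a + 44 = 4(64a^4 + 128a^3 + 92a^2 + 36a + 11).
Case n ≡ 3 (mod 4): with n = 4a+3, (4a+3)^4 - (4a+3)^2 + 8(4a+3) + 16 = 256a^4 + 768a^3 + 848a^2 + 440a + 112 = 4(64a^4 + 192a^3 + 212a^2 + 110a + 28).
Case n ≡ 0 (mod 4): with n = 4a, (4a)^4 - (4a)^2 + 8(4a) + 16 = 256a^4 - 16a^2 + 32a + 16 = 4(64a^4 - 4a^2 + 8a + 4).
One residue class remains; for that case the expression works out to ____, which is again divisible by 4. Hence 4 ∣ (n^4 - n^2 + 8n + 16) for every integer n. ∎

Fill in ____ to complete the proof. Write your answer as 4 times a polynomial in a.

4(64a^4 + 64a^3 + 20a^2 + 10a + 6)

The residues treated are {2, 3, 0}, so the missing case is n ≡ 1 (mod 4); write n = 4a+1.
Then (4a+1)^4 - (4a+1)^2 + 8(4a+1) + 16 = 256a^4 + 256a^3 + 80a^2 + 40a + 24 = 4(64a^4 + 64a^3 + 20a^2 + 10a + 6).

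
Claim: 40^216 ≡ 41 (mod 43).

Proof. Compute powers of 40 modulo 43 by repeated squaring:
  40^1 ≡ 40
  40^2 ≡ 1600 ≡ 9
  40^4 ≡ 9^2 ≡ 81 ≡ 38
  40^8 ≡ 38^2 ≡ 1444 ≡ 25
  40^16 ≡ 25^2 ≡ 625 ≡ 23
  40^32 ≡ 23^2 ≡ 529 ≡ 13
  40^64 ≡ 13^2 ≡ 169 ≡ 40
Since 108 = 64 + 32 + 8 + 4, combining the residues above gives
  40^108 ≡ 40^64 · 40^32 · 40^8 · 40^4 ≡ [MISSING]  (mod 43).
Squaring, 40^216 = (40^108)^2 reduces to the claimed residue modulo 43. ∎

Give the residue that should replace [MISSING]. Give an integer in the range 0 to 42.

16

Multiply the listed residues: 40 · 13 · 25 · 38 = 520 → 13000 → 494000.
Reducing modulo 43: 494000 = 11488·43 + 16, so 40^108 ≡ 16.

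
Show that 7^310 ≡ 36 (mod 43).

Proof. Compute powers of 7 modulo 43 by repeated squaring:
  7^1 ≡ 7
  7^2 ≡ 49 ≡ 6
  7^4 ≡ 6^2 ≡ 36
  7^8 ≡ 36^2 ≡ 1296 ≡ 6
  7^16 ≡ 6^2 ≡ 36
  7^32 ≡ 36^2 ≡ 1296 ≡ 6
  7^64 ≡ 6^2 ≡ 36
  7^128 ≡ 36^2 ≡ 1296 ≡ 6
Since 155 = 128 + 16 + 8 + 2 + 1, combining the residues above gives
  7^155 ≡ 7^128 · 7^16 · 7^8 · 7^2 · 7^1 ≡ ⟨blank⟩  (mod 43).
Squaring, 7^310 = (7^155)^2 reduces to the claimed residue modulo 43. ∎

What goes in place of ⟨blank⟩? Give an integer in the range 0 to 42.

37

7^128 · 7^16 · 7^8 · 7^2 · 7^1 ≡ 6 · 36 · 6 · 6 · 7 = 54432.
54432 mod 43 = 37, so 7^155 ≡ 37 (mod 43).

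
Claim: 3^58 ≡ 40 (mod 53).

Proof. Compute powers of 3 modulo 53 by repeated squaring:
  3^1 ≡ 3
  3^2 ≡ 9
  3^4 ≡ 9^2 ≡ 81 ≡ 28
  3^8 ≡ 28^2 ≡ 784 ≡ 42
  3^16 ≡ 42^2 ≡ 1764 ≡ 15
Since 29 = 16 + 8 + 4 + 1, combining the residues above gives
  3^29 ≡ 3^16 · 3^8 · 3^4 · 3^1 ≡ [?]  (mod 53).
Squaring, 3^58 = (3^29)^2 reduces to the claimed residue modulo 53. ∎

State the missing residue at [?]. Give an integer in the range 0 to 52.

Multiply the listed residues: 15 · 42 · 28 · 3 = 630 → 17640 → 52920.
Reducing modulo 53: 52920 = 998·53 + 26, so 3^29 ≡ 26.

26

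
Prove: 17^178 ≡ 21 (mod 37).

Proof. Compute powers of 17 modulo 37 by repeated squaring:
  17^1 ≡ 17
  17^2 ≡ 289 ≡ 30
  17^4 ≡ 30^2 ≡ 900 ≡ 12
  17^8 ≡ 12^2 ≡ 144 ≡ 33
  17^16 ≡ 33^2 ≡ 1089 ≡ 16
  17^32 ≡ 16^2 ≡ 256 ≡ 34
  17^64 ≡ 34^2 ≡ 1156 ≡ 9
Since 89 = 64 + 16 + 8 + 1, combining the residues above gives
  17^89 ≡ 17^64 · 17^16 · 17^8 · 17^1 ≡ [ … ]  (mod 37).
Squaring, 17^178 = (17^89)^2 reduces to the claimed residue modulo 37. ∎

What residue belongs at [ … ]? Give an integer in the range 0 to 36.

13

17^64 · 17^16 · 17^8 · 17^1 ≡ 9 · 16 · 33 · 17 = 80784.
80784 mod 37 = 13, so 17^89 ≡ 13 (mod 37).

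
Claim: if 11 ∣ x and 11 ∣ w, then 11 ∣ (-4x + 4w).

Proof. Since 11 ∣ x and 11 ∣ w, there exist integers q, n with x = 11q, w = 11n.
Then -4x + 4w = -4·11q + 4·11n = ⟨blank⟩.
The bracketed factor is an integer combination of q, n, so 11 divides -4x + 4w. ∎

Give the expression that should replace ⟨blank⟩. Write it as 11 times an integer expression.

11(4n - 4q)

Each term has a factor of 11: -4·11q + 4·11n = 11·(4n - 4q).
Since 4n - 4q is an integer, 11 ∣ (-4x + 4w).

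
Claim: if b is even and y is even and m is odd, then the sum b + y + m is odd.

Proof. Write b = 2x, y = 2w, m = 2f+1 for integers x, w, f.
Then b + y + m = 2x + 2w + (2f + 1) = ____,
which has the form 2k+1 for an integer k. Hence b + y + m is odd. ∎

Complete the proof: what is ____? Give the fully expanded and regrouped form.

Expanding: 2x + 2w + (2f + 1) = 2f + 2w + 2x + 1.
Every term except the constant is even, so this is 2(f + w + x) + 1,
and f + w + x ∈ ℤ gives the required form.

2(f + w + x) + 1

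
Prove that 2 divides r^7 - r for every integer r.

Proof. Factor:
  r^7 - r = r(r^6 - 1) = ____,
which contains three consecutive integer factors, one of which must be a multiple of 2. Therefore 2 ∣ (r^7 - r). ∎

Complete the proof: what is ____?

r^6 - 1 = (r^2 - 1)(r^4 + r^2 + 1), and r^2 - 1 = (r-1)(r+1).
So r(r^6 - 1) = (r - 1)r(r + 1)(r^4 + r^2 + 1).

(r - 1)r(r + 1)(r^4 + r^2 + 1)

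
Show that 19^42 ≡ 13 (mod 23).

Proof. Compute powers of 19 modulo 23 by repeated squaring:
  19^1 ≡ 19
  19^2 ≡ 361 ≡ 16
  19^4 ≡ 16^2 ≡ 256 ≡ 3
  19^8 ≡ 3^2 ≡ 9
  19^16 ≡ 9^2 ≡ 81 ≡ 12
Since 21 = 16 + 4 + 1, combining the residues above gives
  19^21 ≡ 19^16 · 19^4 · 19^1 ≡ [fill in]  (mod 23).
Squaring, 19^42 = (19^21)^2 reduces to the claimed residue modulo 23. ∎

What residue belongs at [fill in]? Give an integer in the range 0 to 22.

Multiply the listed residues: 12 · 3 · 19 = 36 → 684.
Reducing modulo 23: 684 = 29·23 + 17, so 19^21 ≡ 17.

17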